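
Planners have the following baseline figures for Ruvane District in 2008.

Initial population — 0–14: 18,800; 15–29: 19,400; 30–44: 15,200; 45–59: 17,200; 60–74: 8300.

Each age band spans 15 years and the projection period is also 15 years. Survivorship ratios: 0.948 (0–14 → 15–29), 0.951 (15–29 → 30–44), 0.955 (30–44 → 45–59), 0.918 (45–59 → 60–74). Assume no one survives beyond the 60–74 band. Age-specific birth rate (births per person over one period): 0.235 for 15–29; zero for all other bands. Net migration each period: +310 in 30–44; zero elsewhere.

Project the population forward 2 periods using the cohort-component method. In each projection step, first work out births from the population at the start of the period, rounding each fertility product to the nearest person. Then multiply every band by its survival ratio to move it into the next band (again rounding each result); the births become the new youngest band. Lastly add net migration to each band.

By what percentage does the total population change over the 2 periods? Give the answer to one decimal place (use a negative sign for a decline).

-27.7

Period 1.
Births: 19400 × 0.235 = 4559
15–29: 18800 × 0.948 = 17822
30–44: 19400 × 0.951 = 18449
45–59: 15200 × 0.955 = 14516
60–74: 17200 × 0.918 = 15790
Net migration: 30–44 + 310 → 18759
End of period: [4559, 17822, 18759, 14516, 15790]
Period 2.
Births: 17822 × 0.235 = 4188
15–29: 4559 × 0.948 = 4322
30–44: 17822 × 0.951 = 16949
45–59: 18759 × 0.955 = 17915
60–74: 14516 × 0.918 = 13326
Net migration: 30–44 + 310 → 17259
End of period: [4188, 4322, 17259, 17915, 13326]
Total: 78900 → 57010; change = -21890; percentage change = -27.7%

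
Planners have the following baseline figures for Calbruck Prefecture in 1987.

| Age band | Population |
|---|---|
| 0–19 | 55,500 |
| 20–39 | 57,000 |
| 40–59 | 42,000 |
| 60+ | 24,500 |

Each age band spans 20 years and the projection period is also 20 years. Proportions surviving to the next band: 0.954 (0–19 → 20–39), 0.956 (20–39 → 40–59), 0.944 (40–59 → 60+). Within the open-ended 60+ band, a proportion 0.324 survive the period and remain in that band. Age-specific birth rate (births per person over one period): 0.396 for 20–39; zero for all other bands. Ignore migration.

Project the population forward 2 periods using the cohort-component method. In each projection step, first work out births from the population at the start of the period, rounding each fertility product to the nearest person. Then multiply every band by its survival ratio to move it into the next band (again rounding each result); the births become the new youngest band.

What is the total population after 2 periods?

159976

Call the bands 1 to 4, youngest first.
After projecting period 1:
Births: 57000 × 0.396 = 22572
Band 2: 55500 × 0.954 = 52947
Band 3: 57000 × 0.956 = 54492
Band 4: 42000 × 0.944 + 24500 × 0.324 = 39648 + 7938 = 47586
→ [22572, 52947, 54492, 47586]
After projecting period 2:
Births: 52947 × 0.396 = 20967
Band 2: 22572 × 0.954 = 21534
Band 3: 52947 × 0.956 = 50617
Band 4: 54492 × 0.944 + 47586 × 0.324 = 51440 + 15418 = 66858
→ [20967, 21534, 50617, 66858]
Total after period 2: 20967 + 21534 + 50617 + 66858 = 159976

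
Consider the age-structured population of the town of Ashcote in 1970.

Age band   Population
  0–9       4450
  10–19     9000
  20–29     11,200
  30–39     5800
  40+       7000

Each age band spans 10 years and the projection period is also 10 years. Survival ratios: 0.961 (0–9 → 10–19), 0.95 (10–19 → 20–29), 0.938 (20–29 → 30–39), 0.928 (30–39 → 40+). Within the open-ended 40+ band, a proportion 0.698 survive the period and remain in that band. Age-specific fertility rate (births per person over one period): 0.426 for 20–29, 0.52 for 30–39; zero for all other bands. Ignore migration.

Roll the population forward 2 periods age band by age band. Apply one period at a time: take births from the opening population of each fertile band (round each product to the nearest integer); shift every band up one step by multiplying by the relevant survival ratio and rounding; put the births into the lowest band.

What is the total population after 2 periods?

Numbering the bands 1..5 from youngest to oldest:
Period 1:
Births: 11200 × 0.426 = 4771, 5800 × 0.52 = 3016 → total 7787
Band 2: 4450 × 0.961 = 4276
Band 3: 9000 × 0.95 = 8550
Band 4: 11200 × 0.938 = 10506
Band 5: 5800 × 0.928 + 7000 × 0.698 = 5382 + 4886 = 10268
Giving 7787 / 4276 / 8550 / 10506 / 10268.
Period 2:
Births: 8550 × 0.426 = 3642, 10506 × 0.52 = 5463 → total 9105
Band 2: 7787 × 0.961 = 7483
Band 3: 4276 × 0.95 = 4062
Band 4: 8550 × 0.938 = 8020
Band 5: 10506 × 0.928 + 10268 × 0.698 = 9750 + 7167 = 16917
Giving 9105 / 7483 / 4062 / 8020 / 16917.
Total after period 2: 9105 + 7483 + 4062 + 8020 + 16917 = 45587

45587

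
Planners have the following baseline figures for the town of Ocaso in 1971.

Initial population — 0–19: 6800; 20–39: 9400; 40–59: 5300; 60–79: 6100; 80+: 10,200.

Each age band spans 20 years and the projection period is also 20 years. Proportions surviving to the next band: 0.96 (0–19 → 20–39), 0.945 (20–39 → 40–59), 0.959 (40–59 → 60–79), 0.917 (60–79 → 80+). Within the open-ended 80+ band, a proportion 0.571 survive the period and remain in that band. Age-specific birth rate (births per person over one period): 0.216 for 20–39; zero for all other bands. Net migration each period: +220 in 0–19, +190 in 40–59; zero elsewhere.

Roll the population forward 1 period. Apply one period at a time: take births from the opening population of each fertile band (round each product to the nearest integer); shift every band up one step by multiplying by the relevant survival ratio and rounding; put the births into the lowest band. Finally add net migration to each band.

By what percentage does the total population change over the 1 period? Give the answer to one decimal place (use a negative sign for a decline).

-9.1

[period 1]
Births: 9400 * 0.216 = 2030
20–39: 6800 * 0.96 = 6528
40–59: 9400 * 0.945 = 8883
60–79: 5300 * 0.959 = 5083
80+: 6100 * 0.917 + 10200 * 0.571 = 5594 + 5824 = 11418
Net migration: 0–19 + 220 → 2250; 40–59 + 190 → 9073
Giving 2250 / 6528 / 9073 / 5083 / 11418.
Total: 37800 → 34352; change = -3448; percentage change = -9.1%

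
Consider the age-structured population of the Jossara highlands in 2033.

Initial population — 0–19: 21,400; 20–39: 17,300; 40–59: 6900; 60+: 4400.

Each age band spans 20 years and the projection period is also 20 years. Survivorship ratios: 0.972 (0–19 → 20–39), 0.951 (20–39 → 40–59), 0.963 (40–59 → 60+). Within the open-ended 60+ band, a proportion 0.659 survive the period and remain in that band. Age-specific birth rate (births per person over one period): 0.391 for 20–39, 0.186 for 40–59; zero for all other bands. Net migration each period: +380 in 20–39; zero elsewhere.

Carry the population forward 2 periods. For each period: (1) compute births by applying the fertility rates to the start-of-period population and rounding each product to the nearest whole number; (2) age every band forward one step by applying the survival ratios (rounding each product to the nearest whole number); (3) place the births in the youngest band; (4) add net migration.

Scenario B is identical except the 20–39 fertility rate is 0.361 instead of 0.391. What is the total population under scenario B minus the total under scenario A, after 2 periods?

-1141

Call the groups 1 to 4, youngest first.
[period 1]
Births: 17300 × 0.391 = 6764 ; 6900 × 0.186 = 1283 ⇒ total 8047
Group 2: 21400 × 0.972 = 20801
Group 3: 17300 × 0.951 = 16452
Group 4: 6900 × 0.963 + 4400 × 0.659 = 6645 + 2900 = 9545
Net migration: Group 2 + 380 → 21181
→ [8047, 21181, 16452, 9545]
[period 2]
Births: 21181 × 0.391 = 8282 ; 16452 × 0.186 = 3060 ⇒ total 11342
Group 2: 8047 × 0.972 = 7822
Group 3: 21181 × 0.951 = 20143
Group 4: 16452 × 0.963 + 9545 × 0.659 = 15843 + 6290 = 22133
Net migration: Group 2 + 380 → 8202
→ [11342, 8202, 20143, 22133]
Scenario A total after 2 periods: 61820
Scenario B projection —
[period 1]
Births: 17300 × 0.361 = 6245 ; 6900 × 0.186 = 1283 ⇒ total 7528
Group 2: 21400 × 0.972 = 20801
Group 3: 17300 × 0.951 = 16452
Group 4: 6900 × 0.963 + 4400 × 0.659 = 6645 + 2900 = 9545
Net migration: Group 2 + 380 → 21181
→ [7528, 21181, 16452, 9545]
[period 2]
Births: 21181 × 0.361 = 7646 ; 16452 × 0.186 = 3060 ⇒ total 10706
Group 2: 7528 × 0.972 = 7317
Group 3: 21181 × 0.951 = 20143
Group 4: 16452 × 0.963 + 9545 × 0.659 = 15843 + 6290 = 22133
Net migration: Group 2 + 380 → 7697
→ [10706, 7697, 20143, 22133]
Scenario B total after 2 periods: 60679
Difference B − A = 60679 − 61820 = -1141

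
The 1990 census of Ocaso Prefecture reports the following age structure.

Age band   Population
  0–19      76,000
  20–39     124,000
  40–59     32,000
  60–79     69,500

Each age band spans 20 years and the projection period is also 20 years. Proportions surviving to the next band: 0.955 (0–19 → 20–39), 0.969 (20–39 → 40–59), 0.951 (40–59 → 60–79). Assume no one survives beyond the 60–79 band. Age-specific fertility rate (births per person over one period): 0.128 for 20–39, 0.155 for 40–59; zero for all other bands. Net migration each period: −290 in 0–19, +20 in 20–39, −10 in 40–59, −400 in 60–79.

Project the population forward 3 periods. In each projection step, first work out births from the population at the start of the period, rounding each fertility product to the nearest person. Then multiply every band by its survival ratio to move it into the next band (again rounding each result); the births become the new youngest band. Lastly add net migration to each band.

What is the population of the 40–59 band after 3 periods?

19019

Period 1:
Births: 124000 × 0.128 = 15872  |  32000 × 0.155 = 4960 → 20832
20–39: 76000 × 0.955 = 72580
40–59: 124000 × 0.969 = 120156
60–79: 32000 × 0.951 = 30432
Net migration: 0–19 − 290 → 20542; 20–39 + 20 → 72600; 40–59 − 10 → 120146; 60–79 − 400 → 30032
Population now: 0–19=20542, 20–39=72600, 40–59=120146, 60–79=30032
Period 2:
Births: 72600 × 0.128 = 9293  |  120146 × 0.155 = 18623 → 27916
20–39: 20542 × 0.955 = 19618
40–59: 72600 × 0.969 = 70349
60–79: 120146 × 0.951 = 114259
Net migration: 0–19 − 290 → 27626; 20–39 + 20 → 19638; 40–59 − 10 → 70339; 60–79 − 400 → 113859
Population now: 0–19=27626, 20–39=19638, 40–59=70339, 60–79=113859
Period 3:
Births: 19638 × 0.128 = 2514  |  70339 × 0.155 = 10903 → 13417
20–39: 27626 × 0.955 = 26383
40–59: 19638 × 0.969 = 19029
60–79: 70339 × 0.951 = 66892
Net migration: 0–19 − 290 → 13127; 20–39 + 20 → 26403; 40–59 − 10 → 19019; 60–79 − 400 → 66492
Population now: 0–19=13127, 20–39=26403, 40–59=19019, 60–79=66492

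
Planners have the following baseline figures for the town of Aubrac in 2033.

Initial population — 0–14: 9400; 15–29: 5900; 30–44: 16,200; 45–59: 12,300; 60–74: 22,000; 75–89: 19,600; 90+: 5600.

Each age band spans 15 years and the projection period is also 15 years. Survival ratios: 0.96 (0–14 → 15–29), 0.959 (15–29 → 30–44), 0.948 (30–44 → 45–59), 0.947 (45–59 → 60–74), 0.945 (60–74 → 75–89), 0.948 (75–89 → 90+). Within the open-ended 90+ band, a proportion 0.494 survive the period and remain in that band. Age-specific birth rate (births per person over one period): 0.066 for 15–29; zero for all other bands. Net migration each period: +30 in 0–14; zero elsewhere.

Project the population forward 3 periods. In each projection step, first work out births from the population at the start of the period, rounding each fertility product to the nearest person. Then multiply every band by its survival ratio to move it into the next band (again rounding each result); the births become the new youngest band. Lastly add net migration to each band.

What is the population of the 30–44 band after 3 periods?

386

Call the bands 1 to 7, youngest first.
[period 1]
Births: 5900 × 0.066 = 389
Band 2: 9400 × 0.96 = 9024
Band 3: 5900 × 0.959 = 5658
Band 4: 16200 × 0.948 = 15358
Band 5: 12300 × 0.947 = 11648
Band 6: 22000 × 0.945 = 20790
Band 7: 19600 × 0.948 + 5600 × 0.494 = 18581 + 2766 = 21347
Net migration: Band 1 + 30 → 419
Population now: 0–14=419, 15–29=9024, 30–44=5658, 45–59=15358, 60–74=11648, 75–89=20790, 90+=21347
[period 2]
Births: 9024 × 0.066 = 596
Band 2: 419 × 0.96 = 402
Band 3: 9024 × 0.959 = 8654
Band 4: 5658 × 0.948 = 5364
Band 5: 15358 × 0.947 = 14544
Band 6: 11648 × 0.945 = 11007
Band 7: 20790 × 0.948 + 21347 × 0.494 = 19709 + 10545 = 30254
Net migration: Band 1 + 30 → 626
Population now: 0–14=626, 15–29=402, 30–44=8654, 45–59=5364, 60–74=14544, 75–89=11007, 90+=30254
[period 3]
Births: 402 × 0.066 = 27
Band 2: 626 × 0.96 = 601
Band 3: 402 × 0.959 = 386
Band 4: 8654 × 0.948 = 8204
Band 5: 5364 × 0.947 = 5080
Band 6: 14544 × 0.945 = 13744
Band 7: 11007 × 0.948 + 30254 × 0.494 = 10435 + 14945 = 25380
Net migration: Band 1 + 30 → 57
Population now: 0–14=57, 15–29=601, 30–44=386, 45–59=8204, 60–74=5080, 75–89=13744, 90+=25380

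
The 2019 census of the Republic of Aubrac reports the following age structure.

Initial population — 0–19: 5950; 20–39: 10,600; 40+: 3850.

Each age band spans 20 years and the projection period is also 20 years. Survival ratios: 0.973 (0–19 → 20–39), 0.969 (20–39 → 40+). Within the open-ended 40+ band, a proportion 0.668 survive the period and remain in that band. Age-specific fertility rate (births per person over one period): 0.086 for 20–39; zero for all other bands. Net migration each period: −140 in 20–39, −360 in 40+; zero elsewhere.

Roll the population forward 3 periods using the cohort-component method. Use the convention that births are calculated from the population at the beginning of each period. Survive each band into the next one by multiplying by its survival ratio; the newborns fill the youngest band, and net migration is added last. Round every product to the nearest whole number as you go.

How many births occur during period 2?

486

— Period 1 —
Births: 10600 × 0.086 = 912
20–39: 5950 × 0.973 = 5789
40+: 10600 × 0.969 + 3850 × 0.668 = 10271 + 2572 = 12843
Net migration: 20–39 − 140 → 5649; 40+ − 360 → 12483
End of period: [912, 5649, 12483]
— Period 2 —
Births: 5649 × 0.086 = 486
20–39: 912 × 0.973 = 887
40+: 5649 × 0.969 + 12483 × 0.668 = 5474 + 8339 = 13813
Net migration: 20–39 − 140 → 747; 40+ − 360 → 13453
End of period: [486, 747, 13453]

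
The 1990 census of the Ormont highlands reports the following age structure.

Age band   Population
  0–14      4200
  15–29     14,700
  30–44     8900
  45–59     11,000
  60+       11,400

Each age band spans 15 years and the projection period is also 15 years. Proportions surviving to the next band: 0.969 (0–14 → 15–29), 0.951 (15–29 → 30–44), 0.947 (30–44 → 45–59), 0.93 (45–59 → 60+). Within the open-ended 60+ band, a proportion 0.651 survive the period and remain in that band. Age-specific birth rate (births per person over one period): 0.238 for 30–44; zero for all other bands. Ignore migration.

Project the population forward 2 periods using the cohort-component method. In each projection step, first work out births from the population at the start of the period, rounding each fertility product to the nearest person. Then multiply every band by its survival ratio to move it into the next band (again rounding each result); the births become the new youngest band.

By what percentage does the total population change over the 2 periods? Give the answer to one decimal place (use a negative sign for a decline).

Period 1:
Births: 8900 × 0.238 = 2118
15–29: 4200 × 0.969 = 4070
30–44: 14700 × 0.951 = 13980
45–59: 8900 × 0.947 = 8428
60+: 11000 × 0.93 + 11400 × 0.651 = 10230 + 7421 = 17651
Population now: 0–14=2118, 15–29=4070, 30–44=13980, 45–59=8428, 60+=17651
Period 2:
Births: 13980 × 0.238 = 3327
15–29: 2118 × 0.969 = 2052
30–44: 4070 × 0.951 = 3871
45–59: 13980 × 0.947 = 13239
60+: 8428 × 0.93 + 17651 × 0.651 = 7838 + 11491 = 19329
Population now: 0–14=3327, 15–29=2052, 30–44=3871, 45–59=13239, 60+=19329
Total: 50200 → 41818; change = -8382; percentage change = -16.7%

-16.7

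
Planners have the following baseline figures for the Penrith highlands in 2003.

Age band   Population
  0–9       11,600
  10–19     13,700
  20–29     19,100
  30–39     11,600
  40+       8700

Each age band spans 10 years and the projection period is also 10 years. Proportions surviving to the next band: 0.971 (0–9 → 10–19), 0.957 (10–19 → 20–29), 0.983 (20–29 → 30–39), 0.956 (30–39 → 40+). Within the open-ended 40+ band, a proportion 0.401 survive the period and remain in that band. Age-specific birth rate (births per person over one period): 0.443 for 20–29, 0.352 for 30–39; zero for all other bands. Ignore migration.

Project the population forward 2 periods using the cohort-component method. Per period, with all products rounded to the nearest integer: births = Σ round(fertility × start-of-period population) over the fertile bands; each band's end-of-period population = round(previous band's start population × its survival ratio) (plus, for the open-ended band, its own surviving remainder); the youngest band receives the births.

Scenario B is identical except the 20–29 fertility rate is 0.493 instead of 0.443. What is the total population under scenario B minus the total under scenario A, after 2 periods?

1584

Numbering the bands 1..5 from youngest to oldest:
After projecting period 1:
Births: 19100 * 0.443 = 8461 ; 11600 * 0.352 = 4083 → total 12544
Band 2: 11600 * 0.971 = 11264
Band 3: 13700 * 0.957 = 13111
Band 4: 19100 * 0.983 = 18775
Band 5: 11600 * 0.956 + 8700 * 0.401 = 11090 + 3489 = 14579
Giving 12544 / 11264 / 13111 / 18775 / 14579.
After projecting period 2:
Births: 13111 * 0.443 = 5808 ; 18775 * 0.352 = 6609 → total 12417
Band 2: 12544 * 0.971 = 12180
Band 3: 11264 * 0.957 = 10780
Band 4: 13111 * 0.983 = 12888
Band 5: 18775 * 0.956 + 14579 * 0.401 = 17949 + 5846 = 23795
Giving 12417 / 12180 / 10780 / 12888 / 23795.
Scenario A total after 2 periods: 72060
Scenario B projection —
After projecting period 1:
Births: 19100 * 0.493 = 9416 ; 11600 * 0.352 = 4083 → total 13499
Band 2: 11600 * 0.971 = 11264
Band 3: 13700 * 0.957 = 13111
Band 4: 19100 * 0.983 = 18775
Band 5: 11600 * 0.956 + 8700 * 0.401 = 11090 + 3489 = 14579
Giving 13499 / 11264 / 13111 / 18775 / 14579.
After projecting period 2:
Births: 13111 * 0.493 = 6464 ; 18775 * 0.352 = 6609 → total 13073
Band 2: 13499 * 0.971 = 13108
Band 3: 11264 * 0.957 = 10780
Band 4: 13111 * 0.983 = 12888
Band 5: 18775 * 0.956 + 14579 * 0.401 = 17949 + 5846 = 23795
Giving 13073 / 13108 / 10780 / 12888 / 23795.
Scenario B total after 2 periods: 73644
Difference B − A = 73644 − 72060 = 1584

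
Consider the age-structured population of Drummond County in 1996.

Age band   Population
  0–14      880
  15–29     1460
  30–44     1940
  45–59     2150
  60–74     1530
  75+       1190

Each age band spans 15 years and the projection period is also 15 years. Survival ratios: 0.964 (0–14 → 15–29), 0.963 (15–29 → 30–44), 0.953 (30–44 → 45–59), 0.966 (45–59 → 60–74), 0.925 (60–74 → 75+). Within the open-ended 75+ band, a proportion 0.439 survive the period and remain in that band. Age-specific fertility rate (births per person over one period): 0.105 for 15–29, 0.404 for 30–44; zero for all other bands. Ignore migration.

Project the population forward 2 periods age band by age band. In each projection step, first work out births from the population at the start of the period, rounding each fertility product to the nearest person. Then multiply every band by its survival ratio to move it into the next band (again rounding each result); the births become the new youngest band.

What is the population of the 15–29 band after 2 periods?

903

[period 1]
Births: 1460 * 0.105 = 153 ; 1940 * 0.404 = 784 → 937
15–29: 880 * 0.964 = 848
30–44: 1460 * 0.963 = 1406
45–59: 1940 * 0.953 = 1849
60–74: 2150 * 0.966 = 2077
75+: 1530 * 0.925 + 1190 * 0.439 = 1415 + 522 = 1937
End of period: [937, 848, 1406, 1849, 2077, 1937]
[period 2]
Births: 848 * 0.105 = 89 ; 1406 * 0.404 = 568 → 657
15–29: 937 * 0.964 = 903
30–44: 848 * 0.963 = 817
45–59: 1406 * 0.953 = 1340
60–74: 1849 * 0.966 = 1786
75+: 2077 * 0.925 + 1937 * 0.439 = 1921 + 850 = 2771
End of period: [657, 903, 817, 1340, 1786, 2771]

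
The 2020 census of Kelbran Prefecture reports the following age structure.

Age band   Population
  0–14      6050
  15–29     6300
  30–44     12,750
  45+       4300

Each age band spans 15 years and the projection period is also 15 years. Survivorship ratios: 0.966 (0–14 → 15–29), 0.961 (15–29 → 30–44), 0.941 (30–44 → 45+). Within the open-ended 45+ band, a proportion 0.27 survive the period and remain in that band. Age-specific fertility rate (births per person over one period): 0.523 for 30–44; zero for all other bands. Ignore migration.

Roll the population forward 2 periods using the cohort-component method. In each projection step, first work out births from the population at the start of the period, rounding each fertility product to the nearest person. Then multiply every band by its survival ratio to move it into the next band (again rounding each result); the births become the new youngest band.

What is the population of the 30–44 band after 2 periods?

5616

Period 1:
Births: 12750 × 0.523 = 6668
15–29: 6050 × 0.966 = 5844
30–44: 6300 × 0.961 = 6054
45+: 12750 × 0.941 + 4300 × 0.27 = 11998 + 1161 = 13159
→ [6668, 5844, 6054, 13159]
Period 2:
Births: 6054 × 0.523 = 3166
15–29: 6668 × 0.966 = 6441
30–44: 5844 × 0.961 = 5616
45+: 6054 × 0.941 + 13159 × 0.27 = 5697 + 3553 = 9250
→ [3166, 6441, 5616, 9250]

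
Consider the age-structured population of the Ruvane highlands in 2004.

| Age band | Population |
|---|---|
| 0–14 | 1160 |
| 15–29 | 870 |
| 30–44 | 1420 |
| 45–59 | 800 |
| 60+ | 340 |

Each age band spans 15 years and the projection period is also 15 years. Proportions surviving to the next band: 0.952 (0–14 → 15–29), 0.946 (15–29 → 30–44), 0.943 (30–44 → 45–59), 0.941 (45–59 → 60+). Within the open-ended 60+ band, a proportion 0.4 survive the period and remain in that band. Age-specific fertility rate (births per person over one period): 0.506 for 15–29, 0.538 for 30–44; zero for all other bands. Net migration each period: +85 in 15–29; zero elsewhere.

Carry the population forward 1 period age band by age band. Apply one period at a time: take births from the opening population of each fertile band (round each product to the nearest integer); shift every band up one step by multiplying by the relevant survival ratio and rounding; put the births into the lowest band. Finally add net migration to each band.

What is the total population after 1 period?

After projecting period 1:
Births: 870 × 0.506 = 440  |  1420 × 0.538 = 764 → 1204
15–29: 1160 × 0.952 = 1104
30–44: 870 × 0.946 = 823
45–59: 1420 × 0.943 = 1339
60+: 800 × 0.941 + 340 × 0.4 = 753 + 136 = 889
Net migration: 15–29 + 85 → 1189
→ [1204, 1189, 823, 1339, 889]
Total after period 1: 1204 + 1189 + 823 + 1339 + 889 = 5444

5444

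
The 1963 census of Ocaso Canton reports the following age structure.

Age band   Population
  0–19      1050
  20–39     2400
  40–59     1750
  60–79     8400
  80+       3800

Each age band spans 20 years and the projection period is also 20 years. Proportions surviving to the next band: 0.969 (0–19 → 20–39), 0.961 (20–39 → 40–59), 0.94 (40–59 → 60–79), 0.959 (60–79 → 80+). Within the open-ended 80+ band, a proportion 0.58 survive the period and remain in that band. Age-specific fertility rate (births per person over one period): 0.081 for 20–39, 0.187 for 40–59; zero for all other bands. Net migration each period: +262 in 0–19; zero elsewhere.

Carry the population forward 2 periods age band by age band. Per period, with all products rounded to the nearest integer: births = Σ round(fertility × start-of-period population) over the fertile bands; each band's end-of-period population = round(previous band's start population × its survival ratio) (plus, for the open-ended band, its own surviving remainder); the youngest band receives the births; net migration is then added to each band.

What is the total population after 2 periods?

12208

After projecting period 1:
Births: 2400 × 0.081 = 194 ; 1750 × 0.187 = 327 → total 521
20–39: 1050 × 0.969 = 1017
40–59: 2400 × 0.961 = 2306
60–79: 1750 × 0.94 = 1645
80+: 8400 × 0.959 + 3800 × 0.58 = 8056 + 2204 = 10260
Net migration: 0–19 + 262 → 783
→ [783, 1017, 2306, 1645, 10260]
After projecting period 2:
Births: 1017 × 0.081 = 82 ; 2306 × 0.187 = 431 → total 513
20–39: 783 × 0.969 = 759
40–59: 1017 × 0.961 = 977
60–79: 2306 × 0.94 = 2168
80+: 1645 × 0.959 + 10260 × 0.58 = 1578 + 5951 = 7529
Net migration: 0–19 + 262 → 775
→ [775, 759, 977, 2168, 7529]
Total after period 2: 775 + 759 + 977 + 2168 + 7529 = 12208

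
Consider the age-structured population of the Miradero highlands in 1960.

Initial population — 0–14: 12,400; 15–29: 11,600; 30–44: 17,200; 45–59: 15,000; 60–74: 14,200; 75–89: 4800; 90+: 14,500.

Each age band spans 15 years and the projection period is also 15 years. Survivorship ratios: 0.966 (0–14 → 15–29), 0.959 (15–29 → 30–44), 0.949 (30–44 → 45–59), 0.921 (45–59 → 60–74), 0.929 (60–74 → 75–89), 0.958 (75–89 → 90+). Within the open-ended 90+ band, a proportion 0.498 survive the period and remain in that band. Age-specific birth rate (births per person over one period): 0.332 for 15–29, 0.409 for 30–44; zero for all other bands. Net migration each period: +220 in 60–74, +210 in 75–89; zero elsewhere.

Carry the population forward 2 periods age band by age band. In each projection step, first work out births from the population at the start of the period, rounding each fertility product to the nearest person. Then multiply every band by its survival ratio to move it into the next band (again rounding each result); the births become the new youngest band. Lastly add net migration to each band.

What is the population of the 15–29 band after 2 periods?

(Bands numbered youngest = 1 to oldest = 7.)
— Period 1 —
Births: 11600 × 0.332 = 3851, 17200 × 0.409 = 7035 → total 10886
Band 2: 12400 × 0.966 = 11978
Band 3: 11600 × 0.959 = 11124
Band 4: 17200 × 0.949 = 16323
Band 5: 15000 × 0.921 = 13815
Band 6: 14200 × 0.929 = 13192
Band 7: 4800 × 0.958 + 14500 × 0.498 = 4598 + 7221 = 11819
Net migration: Band 5 + 220 → 14035; Band 6 + 210 → 13402
Population now: 0–14=10886, 15–29=11978, 30–44=11124, 45–59=16323, 60–74=14035, 75–89=13402, 90+=11819
— Period 2 —
Births: 11978 × 0.332 = 3977, 11124 × 0.409 = 4550 → total 8527
Band 2: 10886 × 0.966 = 10516
Band 3: 11978 × 0.959 = 11487
Band 4: 11124 × 0.949 = 10557
Band 5: 16323 × 0.921 = 15033
Band 6: 14035 × 0.929 = 13039
Band 7: 13402 × 0.958 + 11819 × 0.498 = 12839 + 5886 = 18725
Net migration: Band 5 + 220 → 15253; Band 6 + 210 → 13249
Population now: 0–14=8527, 15–29=10516, 30–44=11487, 45–59=10557, 60–74=15253, 75–89=13249, 90+=18725

10516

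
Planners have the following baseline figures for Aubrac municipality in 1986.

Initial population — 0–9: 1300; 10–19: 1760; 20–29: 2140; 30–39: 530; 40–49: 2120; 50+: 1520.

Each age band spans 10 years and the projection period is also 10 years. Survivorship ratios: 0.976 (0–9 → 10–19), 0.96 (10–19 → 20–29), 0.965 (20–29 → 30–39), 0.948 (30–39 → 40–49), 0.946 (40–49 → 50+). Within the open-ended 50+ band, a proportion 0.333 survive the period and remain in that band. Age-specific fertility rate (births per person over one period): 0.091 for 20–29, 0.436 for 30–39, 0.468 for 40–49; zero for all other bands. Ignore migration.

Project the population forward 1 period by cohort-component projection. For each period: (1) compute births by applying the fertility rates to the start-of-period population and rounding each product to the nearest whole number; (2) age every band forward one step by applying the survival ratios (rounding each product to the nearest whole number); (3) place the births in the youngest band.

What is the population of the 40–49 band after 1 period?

Call the bands 1 to 6, youngest first.
Period 1.
Births: 2140 × 0.091 = 195, 530 × 0.436 = 231, 2120 × 0.468 = 992 → 1418
Band 2: 1300 × 0.976 = 1269
Band 3: 1760 × 0.96 = 1690
Band 4: 2140 × 0.965 = 2065
Band 5: 530 × 0.948 = 502
Band 6: 2120 × 0.946 + 1520 × 0.333 = 2006 + 506 = 2512
→ [1418, 1269, 1690, 2065, 502, 2512]

502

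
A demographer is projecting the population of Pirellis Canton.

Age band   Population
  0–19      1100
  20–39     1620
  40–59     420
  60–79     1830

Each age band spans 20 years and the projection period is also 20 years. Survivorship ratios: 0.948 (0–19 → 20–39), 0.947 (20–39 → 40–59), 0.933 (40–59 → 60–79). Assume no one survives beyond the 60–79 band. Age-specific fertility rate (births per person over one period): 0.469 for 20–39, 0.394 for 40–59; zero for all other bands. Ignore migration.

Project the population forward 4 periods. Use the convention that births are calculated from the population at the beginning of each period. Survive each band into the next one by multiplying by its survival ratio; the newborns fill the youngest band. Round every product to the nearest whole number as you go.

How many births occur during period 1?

925

[period 1]
Births: 1620 * 0.469 = 760, 420 * 0.394 = 165 → total 925
20–39: 1100 * 0.948 = 1043
40–59: 1620 * 0.947 = 1534
60–79: 420 * 0.933 = 392
Giving 925 / 1043 / 1534 / 392.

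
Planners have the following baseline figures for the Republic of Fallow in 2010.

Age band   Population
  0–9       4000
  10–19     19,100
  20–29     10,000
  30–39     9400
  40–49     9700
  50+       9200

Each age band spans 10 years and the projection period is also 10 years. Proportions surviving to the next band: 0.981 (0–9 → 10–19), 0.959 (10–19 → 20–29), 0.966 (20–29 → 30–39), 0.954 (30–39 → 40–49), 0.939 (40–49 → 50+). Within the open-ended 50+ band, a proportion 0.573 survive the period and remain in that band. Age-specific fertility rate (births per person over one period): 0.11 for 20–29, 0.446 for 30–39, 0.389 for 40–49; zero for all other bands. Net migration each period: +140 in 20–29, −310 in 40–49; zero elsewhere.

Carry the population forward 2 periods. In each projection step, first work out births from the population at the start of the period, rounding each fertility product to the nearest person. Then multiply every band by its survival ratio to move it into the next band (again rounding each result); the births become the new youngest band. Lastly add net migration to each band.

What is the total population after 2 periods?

65607

Let group 1 be 0–9 through group 6 = 50+.
— Period 1 —
Births: 10000 × 0.11 = 1100  |  9400 × 0.446 = 4192  |  9700 × 0.389 = 3773 → 9065
Group 2: 4000 × 0.981 = 3924
Group 3: 19100 × 0.959 = 18317
Group 4: 10000 × 0.966 = 9660
Group 5: 9400 × 0.954 = 8968
Group 6: 9700 × 0.939 + 9200 × 0.573 = 9108 + 5272 = 14380
Net migration: Group 3 + 140 → 18457; Group 5 − 310 → 8658
→ [9065, 3924, 18457, 9660, 8658, 14380]
— Period 2 —
Births: 18457 × 0.11 = 2030  |  9660 × 0.446 = 4308  |  8658 × 0.389 = 3368 → 9706
Group 2: 9065 × 0.981 = 8893
Group 3: 3924 × 0.959 = 3763
Group 4: 18457 × 0.966 = 17829
Group 5: 9660 × 0.954 = 9216
Group 6: 8658 × 0.939 + 14380 × 0.573 = 8130 + 8240 = 16370
Net migration: Group 3 + 140 → 3903; Group 5 − 310 → 8906
→ [9706, 8893, 3903, 17829, 8906, 16370]
Total after period 2: 9706 + 8893 + 3903 + 17829 + 8906 + 16370 = 65607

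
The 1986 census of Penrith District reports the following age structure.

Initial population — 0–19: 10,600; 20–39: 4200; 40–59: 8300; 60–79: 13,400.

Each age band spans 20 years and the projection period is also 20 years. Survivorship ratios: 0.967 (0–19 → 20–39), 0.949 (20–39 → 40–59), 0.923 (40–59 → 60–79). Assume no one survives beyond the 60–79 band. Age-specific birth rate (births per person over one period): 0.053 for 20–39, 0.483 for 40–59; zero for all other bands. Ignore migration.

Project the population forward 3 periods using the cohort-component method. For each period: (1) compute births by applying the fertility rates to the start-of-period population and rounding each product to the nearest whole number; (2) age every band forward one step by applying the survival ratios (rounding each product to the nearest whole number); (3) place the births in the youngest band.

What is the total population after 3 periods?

20163

Period 1:
Births: 4200 × 0.053 = 223, 8300 × 0.483 = 4009 — total 4232
20–39: 10600 × 0.967 = 10250
40–59: 4200 × 0.949 = 3986
60–79: 8300 × 0.923 = 7661
Population now: 0–19=4232, 20–39=10250, 40–59=3986, 60–79=7661
Period 2:
Births: 10250 × 0.053 = 543, 3986 × 0.483 = 1925 — total 2468
20–39: 4232 × 0.967 = 4092
40–59: 10250 × 0.949 = 9727
60–79: 3986 × 0.923 = 3679
Population now: 0–19=2468, 20–39=4092, 40–59=9727, 60–79=3679
Period 3:
Births: 4092 × 0.053 = 217, 9727 × 0.483 = 4698 — total 4915
20–39: 2468 × 0.967 = 2387
40–59: 4092 × 0.949 = 3883
60–79: 9727 × 0.923 = 8978
Population now: 0–19=4915, 20–39=2387, 40–59=3883, 60–79=8978
Total after period 3: 4915 + 2387 + 3883 + 8978 = 20163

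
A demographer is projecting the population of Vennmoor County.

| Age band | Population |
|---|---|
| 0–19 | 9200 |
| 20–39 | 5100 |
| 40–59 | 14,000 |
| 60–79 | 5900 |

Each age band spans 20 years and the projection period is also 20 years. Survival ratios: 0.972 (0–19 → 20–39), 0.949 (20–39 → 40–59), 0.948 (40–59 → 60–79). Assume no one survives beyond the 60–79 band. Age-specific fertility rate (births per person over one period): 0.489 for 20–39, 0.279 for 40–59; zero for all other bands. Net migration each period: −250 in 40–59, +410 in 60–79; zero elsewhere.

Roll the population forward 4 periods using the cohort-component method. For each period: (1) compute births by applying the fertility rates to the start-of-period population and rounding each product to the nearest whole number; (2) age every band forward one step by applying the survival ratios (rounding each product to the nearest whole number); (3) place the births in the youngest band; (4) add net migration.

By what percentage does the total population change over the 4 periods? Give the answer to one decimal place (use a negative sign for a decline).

-41.0

Period 1:
Births: 5100 × 0.489 = 2494, 14000 × 0.279 = 3906 → total 6400
20–39: 9200 × 0.972 = 8942
40–59: 5100 × 0.949 = 4840
60–79: 14000 × 0.948 = 13272
Net migration: 40–59 − 250 → 4590; 60–79 + 410 → 13682
Giving 6400 / 8942 / 4590 / 13682.
Period 2:
Births: 8942 × 0.489 = 4373, 4590 × 0.279 = 1281 → total 5654
20–39: 6400 × 0.972 = 6221
40–59: 8942 × 0.949 = 8486
60–79: 4590 × 0.948 = 4351
Net migration: 40–59 − 250 → 8236; 60–79 + 410 → 4761
Giving 5654 / 6221 / 8236 / 4761.
Period 3:
Births: 6221 × 0.489 = 3042, 8236 × 0.279 = 2298 → total 5340
20–39: 5654 × 0.972 = 5496
40–59: 6221 × 0.949 = 5904
60–79: 8236 × 0.948 = 7808
Net migration: 40–59 − 250 → 5654; 60–79 + 410 → 8218
Giving 5340 / 5496 / 5654 / 8218.
Period 4:
Births: 5496 × 0.489 = 2688, 5654 × 0.279 = 1577 → total 4265
20–39: 5340 × 0.972 = 5190
40–59: 5496 × 0.949 = 5216
60–79: 5654 × 0.948 = 5360
Net migration: 40–59 − 250 → 4966; 60–79 + 410 → 5770
Giving 4265 / 5190 / 4966 / 5770.
Total: 34200 → 20191; change = -14009; percentage change = -41.0%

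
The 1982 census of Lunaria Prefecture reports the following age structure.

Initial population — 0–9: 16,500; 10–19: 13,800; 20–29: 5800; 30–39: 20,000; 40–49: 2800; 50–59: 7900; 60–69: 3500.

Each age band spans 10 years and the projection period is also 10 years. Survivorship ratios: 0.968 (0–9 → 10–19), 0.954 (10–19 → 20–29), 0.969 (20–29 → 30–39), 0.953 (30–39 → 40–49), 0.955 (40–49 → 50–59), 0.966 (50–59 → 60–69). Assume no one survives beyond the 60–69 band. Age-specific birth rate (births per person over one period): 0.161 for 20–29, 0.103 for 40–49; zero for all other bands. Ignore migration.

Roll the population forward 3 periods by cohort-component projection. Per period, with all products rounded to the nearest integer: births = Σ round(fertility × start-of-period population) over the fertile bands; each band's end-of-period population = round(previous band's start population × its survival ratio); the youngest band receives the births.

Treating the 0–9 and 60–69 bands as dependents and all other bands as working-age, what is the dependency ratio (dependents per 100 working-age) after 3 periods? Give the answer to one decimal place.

55.5

Call the groups 1 to 7, youngest first.
[period 1]
Births: 5800 * 0.161 = 934 ; 2800 * 0.103 = 288 — total 1222
Group 2: 16500 * 0.968 = 15972
Group 3: 13800 * 0.954 = 13165
Group 4: 5800 * 0.969 = 5620
Group 5: 20000 * 0.953 = 19060
Group 6: 2800 * 0.955 = 2674
Group 7: 7900 * 0.966 = 7631
→ [1222, 15972, 13165, 5620, 19060, 2674, 7631]
[period 2]
Births: 13165 * 0.161 = 2120 ; 19060 * 0.103 = 1963 — total 4083
Group 2: 1222 * 0.968 = 1183
Group 3: 15972 * 0.954 = 15237
Group 4: 13165 * 0.969 = 12757
Group 5: 5620 * 0.953 = 5356
Group 6: 19060 * 0.955 = 18202
Group 7: 2674 * 0.966 = 2583
→ [4083, 1183, 15237, 12757, 5356, 18202, 2583]
[period 3]
Births: 15237 * 0.161 = 2453 ; 5356 * 0.103 = 552 — total 3005
Group 2: 4083 * 0.968 = 3952
Group 3: 1183 * 0.954 = 1129
Group 4: 15237 * 0.969 = 14765
Group 5: 12757 * 0.953 = 12157
Group 6: 5356 * 0.955 = 5115
Group 7: 18202 * 0.966 = 17583
→ [3005, 3952, 1129, 14765, 12157, 5115, 17583]
Dependents (band 0–9 + band 60–69) = 3005 + 17583 = 20588; working-age = 37118; ratio = 20588/37118 × 100 = 55.5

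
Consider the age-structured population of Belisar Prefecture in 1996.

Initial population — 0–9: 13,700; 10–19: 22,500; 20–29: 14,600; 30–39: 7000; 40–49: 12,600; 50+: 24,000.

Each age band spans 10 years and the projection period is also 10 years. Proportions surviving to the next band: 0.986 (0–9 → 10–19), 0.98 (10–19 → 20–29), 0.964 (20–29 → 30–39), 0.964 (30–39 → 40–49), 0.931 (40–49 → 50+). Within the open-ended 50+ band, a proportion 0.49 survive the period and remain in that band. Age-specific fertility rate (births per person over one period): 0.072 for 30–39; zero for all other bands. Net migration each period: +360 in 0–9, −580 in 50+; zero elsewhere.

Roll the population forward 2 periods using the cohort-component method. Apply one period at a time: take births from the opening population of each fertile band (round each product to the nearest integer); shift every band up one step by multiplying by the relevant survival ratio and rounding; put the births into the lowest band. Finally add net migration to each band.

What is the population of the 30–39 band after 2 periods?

(Groups numbered youngest = 1 to oldest = 6.)
[period 1]
Births: 7000 × 0.072 = 504
Group 2: 13700 × 0.986 = 13508
Group 3: 22500 × 0.98 = 22050
Group 4: 14600 × 0.964 = 14074
Group 5: 7000 × 0.964 = 6748
Group 6: 12600 × 0.931 + 24000 × 0.49 = 11731 + 11760 = 23491
Net migration: Group 1 + 360 → 864; Group 6 − 580 → 22911
End of period: [864, 13508, 22050, 14074, 6748, 22911]
[period 2]
Births: 14074 × 0.072 = 1013
Group 2: 864 × 0.986 = 852
Group 3: 13508 × 0.98 = 13238
Group 4: 22050 × 0.964 = 21256
Group 5: 14074 × 0.964 = 13567
Group 6: 6748 × 0.931 + 22911 × 0.49 = 6282 + 11226 = 17508
Net migration: Group 1 + 360 → 1373; Group 6 − 580 → 16928
End of period: [1373, 852, 13238, 21256, 13567, 16928]

21256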